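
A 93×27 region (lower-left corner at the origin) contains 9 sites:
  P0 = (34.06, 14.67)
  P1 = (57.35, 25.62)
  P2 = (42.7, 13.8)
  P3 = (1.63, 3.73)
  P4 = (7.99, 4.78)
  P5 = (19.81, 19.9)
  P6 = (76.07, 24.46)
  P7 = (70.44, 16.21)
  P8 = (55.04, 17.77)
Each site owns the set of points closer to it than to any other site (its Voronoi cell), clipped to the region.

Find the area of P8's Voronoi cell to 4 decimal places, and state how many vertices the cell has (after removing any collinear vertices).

1. box [0,93]×[0,27]: [(0, 0) (93, 0) (93, 27) (0, 27)]
2. ⊥bis P8·P0 via (44.55,16.22): [(46.9467, 0) (93, 0) (93, 27) (42.9571, 27)]  |A|=1297.2985
3. ⊥bis P8·P1 via (56.195,21.695): [(43.1749, 25.5264) (46.9467, 0) (93, 0) (93, 10.8645)]  |A|=858.4499
4. ⊥bis P8·P2 via (48.87,15.785): [(46.0038, 24.6939) (53.9483, 0) (93, 0) (93, 10.8645)]  |A|=737.4642
5. ⊥bis P8·P3 via (28.335,10.75): [(46.0038, 24.6939) (53.9483, 0) (93, 0) (93, 10.8645)]  |A|=737.4642
6. ⊥bis P8·P4 via (31.515,11.275): [(46.0038, 24.6939) (53.9483, 0) (93, 0) (93, 10.8645)]  |A|=737.4642
7. ⊥bis P8·P5 via (37.425,18.835): [(46.0038, 24.6939) (53.9483, 0) (93, 0) (93, 10.8645)]  |A|=737.4642
8. ⊥bis P8·P6 via (65.555,21.115): [(66.3181, 18.7161) (46.0038, 24.6939) (53.9483, 0) (72.272, 0)]  |A|=398.5487
9. ⊥bis P8·P7 via (62.74,16.99): [(63.0134, 19.6886) (46.0038, 24.6939) (53.9483, 0) (61.0189, 0)]  |A|=259.7387
10. canonical 4-gon: [(63.0134, 19.6886) (46.0038, 24.6939) (53.9483, 0) (61.0189, 0)]
11. shoelace: 259.7387

Area of P8's cell: 259.7387 (4 vertices)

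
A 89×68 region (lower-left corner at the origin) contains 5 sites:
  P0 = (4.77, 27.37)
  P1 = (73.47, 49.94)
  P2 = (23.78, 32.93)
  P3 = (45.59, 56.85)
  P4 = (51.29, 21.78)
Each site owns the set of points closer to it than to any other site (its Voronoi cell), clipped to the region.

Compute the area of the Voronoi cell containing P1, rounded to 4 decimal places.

Area of P1's cell: 1220.8447

1. box [0,89]×[0,68]: [(0, 0) (89, 0) (89, 68) (0, 68)]
2. ⊥bis P1·P0 via (39.12,38.655): [(51.8193, 0) (89, 0) (89, 68) (29.4793, 68)]  |A|=3287.8472
3. ⊥bis P1·P2 via (48.625,41.435): [(62.8091, 0) (89, 0) (89, 68) (39.5312, 68)]  |A|=2572.4286
4. ⊥bis P1·P3 via (59.53,53.395): [(53.2309, 27.98) (62.8091, 0) (89, 0) (89, 68) (63.1498, 68)]  |A|=2099.8202
5. ⊥bis P1·P4 via (62.38,35.86): [(56.3593, 40.6021) (89, 14.893) (89, 68) (63.1498, 68)]  |A|=1220.8447
6. canonical 4-gon: [(56.3593, 40.6021) (89, 14.893) (89, 68) (63.1498, 68)]
7. shoelace: 1220.8447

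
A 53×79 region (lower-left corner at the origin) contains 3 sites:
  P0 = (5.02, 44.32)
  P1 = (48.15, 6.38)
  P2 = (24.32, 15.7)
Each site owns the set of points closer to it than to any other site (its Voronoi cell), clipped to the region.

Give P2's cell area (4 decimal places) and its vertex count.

1. box [0,53]×[0,79]: [(0, 0) (53, 0) (53, 79) (0, 79)]
2. ⊥bis P2·P0 via (14.67,30.01): [(0, 20.1172) (0, 0) (53, 0) (53, 55.858)]  |A|=2013.343
3. ⊥bis P2·P1 via (36.235,11.04): [(0, 20.1172) (0, 0) (31.9172, 0) (53, 53.9059) (53, 55.858)]  |A|=1445.1
4. canonical 5-gon: [(0, 20.1172) (0, 0) (31.9172, 0) (53, 53.9059) (53, 55.858)]
5. shoelace: 1445.1

Area of P2's cell: 1445.1000 (5 vertices)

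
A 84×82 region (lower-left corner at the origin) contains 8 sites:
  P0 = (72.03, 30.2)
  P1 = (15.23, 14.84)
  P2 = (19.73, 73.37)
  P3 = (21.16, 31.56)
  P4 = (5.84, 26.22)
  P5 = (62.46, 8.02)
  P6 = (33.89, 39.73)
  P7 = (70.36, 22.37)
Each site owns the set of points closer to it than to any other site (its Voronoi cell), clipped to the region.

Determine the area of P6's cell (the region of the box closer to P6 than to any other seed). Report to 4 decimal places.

1. box [0,84]×[0,82]: [(0, 0) (84, 0) (84, 82) (0, 82)]
2. ⊥bis P6·P0 via (52.96,34.965): [(0, 0) (44.2233, 0) (64.7126, 82) (0, 82)]  |A|=4466.3726
3. ⊥bis P6·P1 via (24.56,27.285): [(0, 45.6976) (46.8631, 10.5644) (64.7126, 82) (0, 82)]  |A|=3162.0109
4. ⊥bis P6·P2 via (26.81,56.55): [(0.3696, 45.4205) (46.8631, 10.5644) (62.061, 71.3881)]  |A|=1678.8221
5. ⊥bis P6·P3 via (27.525,35.645): [(16.8099, 52.3407) (40.6155, 15.2482) (46.8631, 10.5644) (62.061, 71.3881)]  |A|=1291.5482
6. ⊥bis P6·P4 via (19.865,32.975): [(16.8099, 52.3407) (40.6155, 15.2482) (46.8631, 10.5644) (62.061, 71.3881)]  |A|=1291.5482
7. ⊥bis P6·P5 via (48.175,23.875): [(16.8099, 52.3407) (39.8771, 16.3988) (50.7741, 26.2167) (62.061, 71.3881)]  |A|=1223.6012
8. ⊥bis P6·P7 via (52.125,31.05): [(16.8099, 52.3407) (39.8771, 16.3988) (49.1111, 24.7184) (51.8235, 30.4166) (62.061, 71.3881)]  |A|=1220.8952
9. canonical 5-gon: [(16.8099, 52.3407) (39.8771, 16.3988) (49.1111, 24.7184) (51.8235, 30.4166) (62.061, 71.3881)]
10. shoelace: 1220.8952

Area of P6's cell: 1220.8952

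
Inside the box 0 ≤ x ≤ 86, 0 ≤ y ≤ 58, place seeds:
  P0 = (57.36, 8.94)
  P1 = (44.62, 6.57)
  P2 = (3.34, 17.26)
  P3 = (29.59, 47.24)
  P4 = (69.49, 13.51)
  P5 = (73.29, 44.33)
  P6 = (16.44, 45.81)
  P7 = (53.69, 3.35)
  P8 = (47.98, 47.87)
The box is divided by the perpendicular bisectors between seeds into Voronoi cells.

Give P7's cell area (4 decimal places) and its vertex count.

Area of P7's cell: 81.4419 (3 vertices)

1. box [0,86]×[0,58]: [(0, 0) (86, 0) (86, 58) (0, 58)]
2. ⊥bis P7·P0 via (55.525,6.145): [(0, 42.5988) (0, 0) (64.8848, 0)]  |A|=1382.0078
3. ⊥bis P7·P1 via (49.155,4.96): [(50.7002, 9.3126) (47.3941, 0) (64.8848, 0)]  |A|=81.4419
4. ⊥bis P7·P2 via (28.515,10.305): [(50.7002, 9.3126) (47.3941, 0) (64.8848, 0)]  |A|=81.4419
5. ⊥bis P7·P3 via (41.64,25.295): [(50.7002, 9.3126) (47.3941, 0) (64.8848, 0)]  |A|=81.4419
6. ⊥bis P7·P4 via (61.59,8.43): [(50.7002, 9.3126) (47.3941, 0) (64.8848, 0)]  |A|=81.4419
7. ⊥bis P7·P5 via (63.49,23.84): [(50.7002, 9.3126) (47.3941, 0) (64.8848, 0)]  |A|=81.4419
8. ⊥bis P7·P6 via (35.065,24.58): [(50.7002, 9.3126) (47.3941, 0) (64.8848, 0)]  |A|=81.4419
9. ⊥bis P7·P8 via (50.835,25.61): [(50.7002, 9.3126) (47.3941, 0) (64.8848, 0)]  |A|=81.4419
10. canonical 3-gon: [(50.7002, 9.3126) (47.3941, 0) (64.8848, 0)]
11. shoelace: 81.4419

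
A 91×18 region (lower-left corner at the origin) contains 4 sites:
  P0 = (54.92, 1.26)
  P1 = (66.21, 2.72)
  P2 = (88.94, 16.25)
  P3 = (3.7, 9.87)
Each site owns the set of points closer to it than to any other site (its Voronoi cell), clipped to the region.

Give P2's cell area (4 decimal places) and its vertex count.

Area of P2's cell: 236.4535 (4 vertices)

1. box [0,91]×[0,18]: [(0, 0) (91, 0) (91, 18) (0, 18)]
2. ⊥bis P2·P0 via (71.93,8.755): [(75.7877, 0) (91, 0) (91, 18) (67.8564, 18)]  |A|=345.2031
3. ⊥bis P2·P1 via (77.575,9.485): [(83.2209, 0) (91, 0) (91, 18) (72.5065, 18)]  |A|=236.4535
4. ⊥bis P2·P3 via (46.32,13.06): [(83.2209, 0) (91, 0) (91, 18) (72.5065, 18)]  |A|=236.4535
5. canonical 4-gon: [(83.2209, 0) (91, 0) (91, 18) (72.5065, 18)]
6. shoelace: 236.4535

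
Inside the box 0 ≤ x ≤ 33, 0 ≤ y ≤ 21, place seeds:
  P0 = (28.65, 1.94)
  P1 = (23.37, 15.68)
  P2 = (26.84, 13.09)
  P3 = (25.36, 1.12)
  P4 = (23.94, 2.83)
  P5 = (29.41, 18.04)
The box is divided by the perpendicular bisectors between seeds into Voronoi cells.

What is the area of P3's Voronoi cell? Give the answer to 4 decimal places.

Area of P3's cell: 8.9992

1. box [0,33]×[0,21]: [(0, 0) (33, 0) (33, 21) (0, 21)]
2. ⊥bis P3·P0 via (27.005,1.53): [(0, 0) (27.3863, 0) (22.1523, 21) (0, 21)]  |A|=520.1556
3. ⊥bis P3·P1 via (24.365,8.4): [(0, 5.0699) (0, 0) (27.3863, 0) (25.2622, 8.5226)]  |A|=180.7399
4. ⊥bis P3·P2 via (26.1,7.105): [(20.2144, 7.8327) (0, 5.0699) (0, 0) (27.3863, 0) (25.6001, 7.1668)]  |A|=177.2014
5. ⊥bis P3·P4 via (24.65,1.975): [(22.2717, 0) (27.3863, 0) (26.5093, 3.519)]  |A|=8.9992
6. ⊥bis P3·P5 via (27.385,9.58): [(22.2717, 0) (27.3863, 0) (26.5093, 3.519)]  |A|=8.9992
7. canonical 3-gon: [(22.2717, 0) (27.3863, 0) (26.5093, 3.519)]
8. shoelace: 8.9992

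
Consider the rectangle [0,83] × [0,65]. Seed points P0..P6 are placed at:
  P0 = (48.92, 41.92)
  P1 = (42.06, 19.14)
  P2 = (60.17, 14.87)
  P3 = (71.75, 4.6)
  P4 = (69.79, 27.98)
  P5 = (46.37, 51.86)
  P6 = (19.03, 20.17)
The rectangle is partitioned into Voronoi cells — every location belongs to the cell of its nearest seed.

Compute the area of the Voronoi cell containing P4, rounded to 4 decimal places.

Area of P4's cell: 780.1084

1. box [0,83]×[0,65]: [(0, 0) (83, 0) (83, 65) (0, 65)]
2. ⊥bis P4·P0 via (59.355,34.95): [(36.0103, 0) (83, 0) (83, 65) (79.4267, 65)]  |A|=1643.2951
3. ⊥bis P4·P1 via (55.925,23.56): [(54.5752, 27.7941) (63.4357, 0) (83, 0) (83, 65) (79.4267, 65)]  |A|=1262.1648
4. ⊥bis P4·P2 via (64.98,21.425): [(55.1426, 28.6436) (83, 8.2021) (83, 65) (79.4267, 65)]  |A|=856.0754
5. ⊥bis P4·P3 via (70.77,16.29): [(55.1426, 28.6436) (71.8541, 16.3809) (83, 17.3153) (83, 65) (79.4267, 65)]  |A|=805.2879
6. ⊥bis P4·P5 via (58.08,39.92): [(71.4009, 52.9843) (55.1426, 28.6436) (71.8541, 16.3809) (83, 17.3153) (83, 64.36)]  |A|=780.1084
7. ⊥bis P4·P6 via (44.41,24.075): [(71.4009, 52.9843) (55.1426, 28.6436) (71.8541, 16.3809) (83, 17.3153) (83, 64.36)]  |A|=780.1084
8. canonical 5-gon: [(71.4009, 52.9843) (55.1426, 28.6436) (71.8541, 16.3809) (83, 17.3153) (83, 64.36)]
9. shoelace: 780.1084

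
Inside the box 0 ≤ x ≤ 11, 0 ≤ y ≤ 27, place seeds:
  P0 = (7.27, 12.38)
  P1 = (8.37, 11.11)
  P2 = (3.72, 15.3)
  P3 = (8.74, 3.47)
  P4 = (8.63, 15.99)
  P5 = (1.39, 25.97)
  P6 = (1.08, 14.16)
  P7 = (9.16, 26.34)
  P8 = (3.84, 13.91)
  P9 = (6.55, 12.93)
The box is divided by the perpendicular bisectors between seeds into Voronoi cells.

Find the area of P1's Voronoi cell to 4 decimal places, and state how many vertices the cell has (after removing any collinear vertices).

Area of P1's cell: 29.9877 (5 vertices)

1. box [0,11]×[0,27]: [(0, 0) (11, 0) (11, 27) (0, 27)]
2. ⊥bis P1·P0 via (7.82,11.745): [(0, 4.9718) (0, 0) (11, 0) (11, 14.4993)]  |A|=107.0911
3. ⊥bis P1·P2 via (6.045,13.205): [(0, 4.9718) (0, 0) (11, 0) (11, 14.4993)]  |A|=107.0911
4. ⊥bis P1·P3 via (8.555,7.29): [(2.3283, 6.9884) (11, 7.4084) (11, 14.4993)]  |A|=30.745
5. ⊥bis P1·P4 via (8.5,13.55): [(9.8226, 13.4795) (2.3283, 6.9884) (11, 7.4084) (11, 13.4168)]  |A|=30.1077
6. ⊥bis P1·P5 via (4.88,18.54): [(9.8226, 13.4795) (2.3283, 6.9884) (11, 7.4084) (11, 13.4168)]  |A|=30.1077
7. ⊥bis P1·P6 via (4.725,12.635): [(9.8226, 13.4795) (2.382, 7.035) (2.3633, 6.9901) (11, 7.4084) (11, 13.4168)]  |A|=30.107
8. ⊥bis P1·P7 via (8.765,18.725): [(9.8226, 13.4795) (2.382, 7.035) (2.3633, 6.9901) (11, 7.4084) (11, 13.4168)]  |A|=30.107
9. ⊥bis P1·P8 via (6.105,12.51): [(9.8226, 13.4795) (3.1113, 7.6666) (2.7033, 7.0066) (11, 7.4084) (11, 13.4168)]  |A|=29.9877
10. ⊥bis P1·P9 via (7.46,12.02): [(9.8226, 13.4795) (3.1113, 7.6666) (2.7033, 7.0066) (11, 7.4084) (11, 13.4168)]  |A|=29.9877
11. canonical 5-gon: [(9.8226, 13.4795) (3.1113, 7.6666) (2.7033, 7.0066) (11, 7.4084) (11, 13.4168)]
12. shoelace: 29.9877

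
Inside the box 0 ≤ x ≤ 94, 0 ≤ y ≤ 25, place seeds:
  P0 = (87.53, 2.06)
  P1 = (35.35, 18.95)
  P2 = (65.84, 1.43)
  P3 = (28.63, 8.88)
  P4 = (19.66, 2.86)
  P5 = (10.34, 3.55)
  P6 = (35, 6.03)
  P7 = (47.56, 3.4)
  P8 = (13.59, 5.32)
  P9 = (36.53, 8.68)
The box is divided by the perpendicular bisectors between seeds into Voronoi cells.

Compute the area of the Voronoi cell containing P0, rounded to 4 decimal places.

1. box [0,94]×[0,25]: [(0, 0) (94, 0) (94, 25) (0, 25)]
2. ⊥bis P0·P1 via (61.44,10.505): [(58.0397, 0) (94, 0) (94, 25) (66.1318, 25)]  |A|=797.8561
3. ⊥bis P0·P2 via (76.685,1.745): [(76.7357, 0) (94, 0) (94, 25) (76.0095, 25)]  |A|=440.6846
4. ⊥bis P0·P3 via (58.08,5.47): [(76.7357, 0) (94, 0) (94, 25) (76.0095, 25)]  |A|=440.6846
5. ⊥bis P0·P4 via (53.595,2.46): [(76.7357, 0) (94, 0) (94, 25) (76.0095, 25)]  |A|=440.6846
6. ⊥bis P0·P5 via (48.935,2.805): [(76.7357, 0) (94, 0) (94, 25) (76.0095, 25)]  |A|=440.6846
7. ⊥bis P0·P6 via (61.265,4.045): [(76.7357, 0) (94, 0) (94, 25) (76.0095, 25)]  |A|=440.6846
8. ⊥bis P0·P7 via (67.545,2.73): [(76.7357, 0) (94, 0) (94, 25) (76.0095, 25)]  |A|=440.6846
9. ⊥bis P0·P8 via (50.56,3.69): [(76.7357, 0) (94, 0) (94, 25) (76.0095, 25)]  |A|=440.6846
10. ⊥bis P0·P9 via (62.03,5.37): [(76.7357, 0) (94, 0) (94, 25) (76.0095, 25)]  |A|=440.6846
11. canonical 4-gon: [(76.7357, 0) (94, 0) (94, 25) (76.0095, 25)]
12. shoelace: 440.6846

Area of P0's cell: 440.6846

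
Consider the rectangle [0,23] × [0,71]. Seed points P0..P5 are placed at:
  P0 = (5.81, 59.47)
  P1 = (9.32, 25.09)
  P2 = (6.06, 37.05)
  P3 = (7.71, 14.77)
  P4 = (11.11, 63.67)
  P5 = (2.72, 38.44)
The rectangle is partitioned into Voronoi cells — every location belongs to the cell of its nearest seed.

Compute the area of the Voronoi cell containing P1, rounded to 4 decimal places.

Area of P1's cell: 290.7393

1. box [0,23]×[0,71]: [(0, 0) (23, 0) (23, 71) (0, 71)]
2. ⊥bis P1·P0 via (7.565,42.28): [(0, 41.5077) (0, 0) (23, 0) (23, 43.8558)]  |A|=981.68
3. ⊥bis P1·P2 via (7.69,31.07): [(0, 28.9739) (0, 0) (23, 0) (23, 35.2431)]  |A|=738.4958
4. ⊥bis P1·P3 via (8.515,19.93): [(0, 28.9739) (0, 21.2584) (23, 17.6702) (23, 35.2431)]  |A|=290.8165
5. ⊥bis P1·P4 via (10.215,44.38): [(0, 28.9739) (0, 21.2584) (23, 17.6702) (23, 35.2431)]  |A|=290.8165
6. ⊥bis P1·P5 via (6.02,31.765): [(0.8344, 29.2013) (0, 28.7888) (0, 21.2584) (23, 17.6702) (23, 35.2431)]  |A|=290.7393
7. canonical 5-gon: [(0.8344, 29.2013) (0, 28.7888) (0, 21.2584) (23, 17.6702) (23, 35.2431)]
8. shoelace: 290.7393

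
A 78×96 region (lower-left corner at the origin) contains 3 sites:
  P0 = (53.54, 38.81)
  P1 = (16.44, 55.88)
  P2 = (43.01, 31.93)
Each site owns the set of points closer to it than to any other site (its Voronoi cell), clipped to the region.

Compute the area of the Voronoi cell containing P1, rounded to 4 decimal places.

1. box [0,78]×[0,96]: [(0, 0) (78, 0) (78, 96) (0, 96)]
2. ⊥bis P1·P0 via (34.99,47.345): [(0, 0) (13.2062, 0) (57.3765, 96) (0, 96)]  |A|=3387.9716
3. ⊥bis P1·P2 via (29.725,43.905): [(0, 10.9282) (37.2465, 52.2493) (57.3765, 96) (0, 96)]  |A|=2839.4445
4. canonical 4-gon: [(0, 10.9282) (37.2465, 52.2493) (57.3765, 96) (0, 96)]
5. shoelace: 2839.4445

Area of P1's cell: 2839.4445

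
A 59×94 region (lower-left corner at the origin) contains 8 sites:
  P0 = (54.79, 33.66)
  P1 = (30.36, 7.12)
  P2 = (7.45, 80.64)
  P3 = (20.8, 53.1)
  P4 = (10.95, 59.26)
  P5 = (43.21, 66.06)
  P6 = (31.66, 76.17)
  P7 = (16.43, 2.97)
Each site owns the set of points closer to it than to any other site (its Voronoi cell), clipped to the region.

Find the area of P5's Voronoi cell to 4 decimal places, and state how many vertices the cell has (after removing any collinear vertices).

Area of P5's cell: 800.1555 (5 vertices)

1. box [0,59]×[0,94]: [(0, 0) (59, 0) (59, 94) (0, 94)]
2. ⊥bis P5·P0 via (49,49.86): [(0, 32.347) (59, 53.4341) (59, 94) (0, 94)]  |A|=3015.4572
3. ⊥bis P5·P1 via (36.785,36.59): [(0, 44.6098) (21.3108, 39.9637) (59, 53.4341) (59, 94) (0, 94)]  |A|=2884.7927
4. ⊥bis P5·P2 via (25.33,73.35): [(12.5009, 41.8844) (21.3108, 39.9637) (59, 53.4341) (59, 94) (33.7494, 94)]  |A|=1696.6469
5. ⊥bis P5·P3 via (32.005,59.58): [(24.7973, 72.0434) (39.5744, 46.4912) (59, 53.4341) (59, 94) (33.7494, 94)]  |A|=1270.4225
6. ⊥bis P5·P4 via (27.08,62.66): [(24.9982, 72.5362) (25.2769, 71.2139) (39.5744, 46.4912) (59, 53.4341) (59, 94) (33.7494, 94)]  |A|=1270.221
7. ⊥bis P5·P6 via (37.435,71.115): [(30.1483, 62.7905) (39.5744, 46.4912) (59, 53.4341) (59, 94) (57.4668, 94)]  |A|=800.1555
8. ⊥bis P5·P7 via (29.82,34.515): [(30.1483, 62.7905) (39.5744, 46.4912) (59, 53.4341) (59, 94) (57.4668, 94)]  |A|=800.1555
9. canonical 5-gon: [(30.1483, 62.7905) (39.5744, 46.4912) (59, 53.4341) (59, 94) (57.4668, 94)]
10. shoelace: 800.1555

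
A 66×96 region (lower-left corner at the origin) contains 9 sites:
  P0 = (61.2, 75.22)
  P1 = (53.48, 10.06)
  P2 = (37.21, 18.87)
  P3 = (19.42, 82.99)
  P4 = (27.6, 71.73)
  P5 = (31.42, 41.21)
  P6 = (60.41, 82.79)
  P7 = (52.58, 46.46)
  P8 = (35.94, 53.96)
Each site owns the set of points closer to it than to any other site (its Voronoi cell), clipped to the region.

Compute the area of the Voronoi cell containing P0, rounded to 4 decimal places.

Area of P0's cell: 354.7706

1. box [0,66]×[0,96]: [(0, 0) (66, 0) (66, 96) (0, 96)]
2. ⊥bis P0·P1 via (57.34,42.64): [(0, 49.4335) (66, 41.614) (66, 96) (0, 96)]  |A|=3331.4329
3. ⊥bis P0·P2 via (49.205,47.045): [(0, 67.9931) (60.4048, 42.2769) (66, 41.614) (66, 96) (0, 96)]  |A|=2770.8873
4. ⊥bis P0·P3 via (40.31,79.105): [(35.4377, 52.9062) (60.4048, 42.2769) (66, 41.614) (66, 96) (43.452, 96)]  |A|=1338.3811
5. ⊥bis P0·P4 via (44.4,73.475): [(42.5591, 91.1985) (47.05, 47.9625) (60.4048, 42.2769) (66, 41.614) (66, 96) (43.452, 96)]  |A|=1098.4478
6. ⊥bis P0·P5 via (46.31,58.215): [(42.5591, 91.1985) (45.9525, 58.528) (65.1547, 41.7141) (66, 41.614) (66, 96) (43.452, 96)]  |A|=996.4881
7. ⊥bis P0·P6 via (60.805,79.005): [(44.0077, 77.252) (45.9525, 58.528) (65.1547, 41.7141) (66, 41.614) (66, 79.5471)]  |A|=594.5013
8. ⊥bis P0·P7 via (56.89,60.84): [(44.0077, 77.252) (45.3532, 64.2978) (66, 58.1095) (66, 79.5471)]  |A|=365.2995
9. ⊥bis P0·P8 via (48.57,64.59): [(44.0077, 77.252) (44.8657, 68.9912) (49.9841, 62.9099) (66, 58.1095) (66, 79.5471)]  |A|=354.7706
10. canonical 5-gon: [(44.0077, 77.252) (44.8657, 68.9912) (49.9841, 62.9099) (66, 58.1095) (66, 79.5471)]
11. shoelace: 354.7706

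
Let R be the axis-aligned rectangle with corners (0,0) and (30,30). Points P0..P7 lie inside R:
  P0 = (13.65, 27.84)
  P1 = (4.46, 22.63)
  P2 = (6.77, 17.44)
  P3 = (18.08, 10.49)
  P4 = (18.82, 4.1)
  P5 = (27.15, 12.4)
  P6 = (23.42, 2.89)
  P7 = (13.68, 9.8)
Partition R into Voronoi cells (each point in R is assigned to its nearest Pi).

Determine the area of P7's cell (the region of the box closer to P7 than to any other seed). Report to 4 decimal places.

Area of P7's cell: 154.9829

1. box [0,30]×[0,30]: [(0, 0) (30, 0) (30, 30) (0, 30)]
2. ⊥bis P7·P0 via (13.665,18.82): [(0, 18.7973) (0, 0) (30, 0) (30, 18.8472)]  |A|=564.6666
3. ⊥bis P7·P1 via (9.07,16.215): [(12.6927, 18.8184) (0, 9.697) (0, 0) (30, 0) (30, 18.8472)]  |A|=506.9133
4. ⊥bis P7·P2 via (10.225,13.62): [(15.9786, 18.8238) (0, 4.372) (0, 0) (30, 0) (30, 18.8472)]  |A|=449.4187
5. ⊥bis P7·P3 via (15.88,10.145): [(14.7003, 17.6677) (0, 4.372) (0, 0) (17.4709, 0)]  |A|=186.4703
6. ⊥bis P7·P4 via (16.25,6.95): [(16.3648, 7.0535) (14.7003, 17.6677) (0, 4.372) (0, 0) (8.5428, 0)]  |A|=154.9829
7. ⊥bis P7·P5 via (20.415,11.1): [(16.3648, 7.0535) (14.7003, 17.6677) (0, 4.372) (0, 0) (8.5428, 0)]  |A|=154.9829
8. ⊥bis P7·P6 via (18.55,6.345): [(16.3648, 7.0535) (14.7003, 17.6677) (0, 4.372) (0, 0) (8.5428, 0)]  |A|=154.9829
9. canonical 5-gon: [(16.3648, 7.0535) (14.7003, 17.6677) (0, 4.372) (0, 0) (8.5428, 0)]
10. shoelace: 154.9829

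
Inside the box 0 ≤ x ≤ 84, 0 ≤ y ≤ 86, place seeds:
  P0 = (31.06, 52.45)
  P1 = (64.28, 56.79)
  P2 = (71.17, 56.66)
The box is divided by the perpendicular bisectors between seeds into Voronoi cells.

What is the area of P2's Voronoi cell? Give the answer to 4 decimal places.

Area of P2's cell: 1421.9208

1. box [0,84]×[0,86]: [(0, 0) (84, 0) (84, 86) (0, 86)]
2. ⊥bis P2·P0 via (51.115,54.555): [(56.8412, 0) (84, 0) (84, 86) (47.8145, 86)]  |A|=2723.8068
3. ⊥bis P2·P1 via (67.725,56.725): [(66.6547, 0) (84, 0) (84, 86) (68.2774, 86)]  |A|=1421.9208
4. canonical 4-gon: [(66.6547, 0) (84, 0) (84, 86) (68.2774, 86)]
5. shoelace: 1421.9208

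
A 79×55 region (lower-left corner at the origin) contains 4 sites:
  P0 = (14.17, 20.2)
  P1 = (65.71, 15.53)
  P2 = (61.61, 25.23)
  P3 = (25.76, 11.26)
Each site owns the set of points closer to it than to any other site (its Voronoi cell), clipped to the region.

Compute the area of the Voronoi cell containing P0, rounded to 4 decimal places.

Area of P0's cell: 1455.3413

1. box [0,79]×[0,55]: [(0, 0) (79, 0) (79, 55) (0, 55)]
2. ⊥bis P0·P1 via (39.94,17.865): [(0, 0) (38.3213, 0) (43.3048, 55) (0, 55)]  |A|=2244.7161
3. ⊥bis P0·P2 via (37.89,22.715): [(0, 0) (38.3213, 0) (39.2323, 10.0549) (34.4669, 55) (0, 55)]  |A|=2046.1058
4. ⊥bis P0·P3 via (19.965,15.73): [(0, 0) (7.8316, 0) (36.3749, 37.0042) (34.4669, 55) (0, 55)]  |A|=1455.3413
5. canonical 5-gon: [(0, 0) (7.8316, 0) (36.3749, 37.0042) (34.4669, 55) (0, 55)]
6. shoelace: 1455.3413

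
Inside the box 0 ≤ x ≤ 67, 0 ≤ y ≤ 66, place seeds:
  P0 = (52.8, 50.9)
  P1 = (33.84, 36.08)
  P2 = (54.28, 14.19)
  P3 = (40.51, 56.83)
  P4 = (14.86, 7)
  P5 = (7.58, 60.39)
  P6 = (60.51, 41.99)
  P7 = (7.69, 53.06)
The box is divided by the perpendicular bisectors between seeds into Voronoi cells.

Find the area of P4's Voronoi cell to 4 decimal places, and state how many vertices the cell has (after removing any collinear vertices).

1. box [0,67]×[0,66]: [(0, 0) (67, 0) (67, 66) (0, 66)]
2. ⊥bis P4·P0 via (33.83,28.95): [(0, 58.1871) (0, 0) (67, 0) (67, 0.2833)]  |A|=1958.7583
3. ⊥bis P4·P1 via (24.35,21.54): [(0, 37.4328) (0, 0) (57.3523, 0)]  |A|=1073.4285
4. ⊥bis P4·P2 via (34.57,10.595): [(33.685, 15.4472) (0, 37.4328) (0, 0) (36.5025, 0)]  |A|=912.3927
5. ⊥bis P4·P3 via (27.685,31.915): [(33.685, 15.4472) (0, 37.4328) (0, 0) (36.5025, 0)]  |A|=912.3927
6. ⊥bis P4·P5 via (11.22,33.695): [(33.685, 15.4472) (6.6761, 33.0754) (0, 32.1651) (0, 0) (36.5025, 0)]  |A|=894.8087
7. ⊥bis P4·P6 via (37.685,24.495): [(33.685, 15.4472) (6.6761, 33.0754) (0, 32.1651) (0, 0) (36.5025, 0)]  |A|=894.8087
8. ⊥bis P4·P7 via (11.275,30.03): [(33.685, 15.4472) (11.3292, 30.0384) (0, 28.2749) (0, 0) (36.5025, 0)]  |A|=860.5165
9. canonical 5-gon: [(33.685, 15.4472) (11.3292, 30.0384) (0, 28.2749) (0, 0) (36.5025, 0)]
10. shoelace: 860.5165

Area of P4's cell: 860.5165 (5 vertices)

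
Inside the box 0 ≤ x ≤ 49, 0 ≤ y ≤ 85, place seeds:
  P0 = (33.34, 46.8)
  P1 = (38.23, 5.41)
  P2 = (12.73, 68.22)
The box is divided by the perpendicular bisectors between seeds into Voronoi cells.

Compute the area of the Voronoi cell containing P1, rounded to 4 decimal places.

Area of P1's cell: 1213.8152

1. box [0,49]×[0,85]: [(0, 0) (49, 0) (49, 85) (0, 85)]
2. ⊥bis P1·P0 via (35.785,26.105): [(0, 21.8772) (0, 0) (49, 0) (49, 27.6663)]  |A|=1213.8152
3. ⊥bis P1·P2 via (25.48,36.815): [(0, 21.8772) (0, 0) (49, 0) (49, 27.6663)]  |A|=1213.8152
4. canonical 4-gon: [(0, 21.8772) (0, 0) (49, 0) (49, 27.6663)]
5. shoelace: 1213.8152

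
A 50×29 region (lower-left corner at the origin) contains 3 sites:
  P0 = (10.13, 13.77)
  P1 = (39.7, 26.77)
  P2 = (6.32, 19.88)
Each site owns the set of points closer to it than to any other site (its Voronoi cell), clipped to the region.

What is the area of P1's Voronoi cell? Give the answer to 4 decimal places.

1. box [0,50]×[0,29]: [(0, 0) (50, 0) (50, 29) (0, 29)]
2. ⊥bis P1·P0 via (24.915,20.27): [(33.8264, 0) (50, 0) (50, 29) (21.077, 29)]  |A|=653.9009
3. ⊥bis P1·P2 via (23.01,23.325): [(22.5127, 25.7343) (33.8264, 0) (50, 0) (50, 29) (21.8386, 29)]  |A|=652.6573
4. canonical 5-gon: [(22.5127, 25.7343) (33.8264, 0) (50, 0) (50, 29) (21.8386, 29)]
5. shoelace: 652.6573

Area of P1's cell: 652.6573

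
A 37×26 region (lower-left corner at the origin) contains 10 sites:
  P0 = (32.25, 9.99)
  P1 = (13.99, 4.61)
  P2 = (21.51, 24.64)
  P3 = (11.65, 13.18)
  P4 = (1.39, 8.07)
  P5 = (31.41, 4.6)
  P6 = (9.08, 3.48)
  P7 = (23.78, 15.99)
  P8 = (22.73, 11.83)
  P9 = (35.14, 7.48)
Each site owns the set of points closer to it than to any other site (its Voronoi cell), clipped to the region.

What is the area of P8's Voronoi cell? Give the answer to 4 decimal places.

1. box [0,37]×[0,26]: [(0, 0) (37, 0) (37, 26) (0, 26)]
2. ⊥bis P8·P0 via (27.49,10.91): [(0, 0) (25.3813, 0) (30.4066, 26) (0, 26)]  |A|=725.2427
3. ⊥bis P8·P1 via (18.36,8.22): [(25.1504, 0) (25.3813, 0) (30.4066, 26) (3.6722, 26)]  |A|=350.5488
4. ⊥bis P8·P2 via (22.12,18.235): [(10.9644, 17.1726) (25.1504, 0) (25.3813, 0) (29.033, 18.8934)]  |A|=169.5292
5. ⊥bis P8·P3 via (17.19,12.505): [(17.8385, 17.8272) (16.8854, 10.005) (25.1504, 0) (25.3813, 0) (29.033, 18.8934)]  |A|=142.9561
6. ⊥bis P8·P4 via (12.06,9.95): [(17.8385, 17.8272) (16.8854, 10.005) (25.1504, 0) (25.3813, 0) (29.033, 18.8934)]  |A|=142.9561
7. ⊥bis P8·P5 via (27.07,8.215): [(17.8385, 17.8272) (16.8854, 10.005) (22.6991, 2.9675) (26.9386, 8.0573) (29.033, 18.8934)]  |A|=129.4969
8. ⊥bis P8·P6 via (15.905,7.655): [(17.8385, 17.8272) (16.8854, 10.005) (22.6991, 2.9675) (26.9386, 8.0573) (29.033, 18.8934)]  |A|=129.4969
9. ⊥bis P8·P7 via (23.255,13.91): [(17.537, 15.3532) (16.8854, 10.005) (22.6991, 2.9675) (26.9386, 8.0573) (27.8459, 12.7512)]  |A|=82.6063
10. ⊥bis P8·P9 via (28.935,9.655): [(17.537, 15.3532) (16.8854, 10.005) (22.6991, 2.9675) (26.9386, 8.0573) (27.8459, 12.7512)]  |A|=82.6063
11. canonical 5-gon: [(17.537, 15.3532) (16.8854, 10.005) (22.6991, 2.9675) (26.9386, 8.0573) (27.8459, 12.7512)]
12. shoelace: 82.6063

Area of P8's cell: 82.6063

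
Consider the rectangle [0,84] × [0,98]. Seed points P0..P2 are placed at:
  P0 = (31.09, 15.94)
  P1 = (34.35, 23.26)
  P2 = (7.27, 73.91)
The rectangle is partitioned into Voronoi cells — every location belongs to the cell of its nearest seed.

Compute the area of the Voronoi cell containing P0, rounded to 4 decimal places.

1. box [0,84]×[0,98]: [(0, 0) (84, 0) (84, 98) (0, 98)]
2. ⊥bis P0·P1 via (32.72,19.6): [(0, 34.172) (0, 0) (76.7298, 0)]  |A|=1311.0065
3. ⊥bis P0·P2 via (19.18,44.925): [(0, 34.172) (0, 0) (76.7298, 0)]  |A|=1311.0065
4. canonical 3-gon: [(0, 34.172) (0, 0) (76.7298, 0)]
5. shoelace: 1311.0065

Area of P0's cell: 1311.0065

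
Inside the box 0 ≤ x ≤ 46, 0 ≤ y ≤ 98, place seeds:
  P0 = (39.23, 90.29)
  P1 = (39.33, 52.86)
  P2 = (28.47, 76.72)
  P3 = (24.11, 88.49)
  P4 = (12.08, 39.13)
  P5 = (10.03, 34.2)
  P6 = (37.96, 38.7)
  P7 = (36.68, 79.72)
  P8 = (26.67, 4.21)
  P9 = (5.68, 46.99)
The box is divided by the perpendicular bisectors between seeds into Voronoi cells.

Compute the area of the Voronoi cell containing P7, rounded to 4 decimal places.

1. box [0,46]×[0,98]: [(0, 0) (46, 0) (46, 98) (0, 98)]
2. ⊥bis P7·P0 via (37.955,85.005): [(0, 94.1616) (0, 0) (46, 0) (46, 83.0642)]  |A|=4076.1923
3. ⊥bis P7·P1 via (38.005,66.29): [(0, 94.1616) (0, 62.5404) (46, 67.0788) (46, 83.0642)]  |A|=1094.9502
4. ⊥bis P7·P2 via (32.575,78.22): [(29.3359, 87.0843) (36.9716, 66.188) (46, 67.0788) (46, 83.0642)]  |A|=230.922
5. ⊥bis P7·P3 via (30.395,84.105): [(32.0216, 86.4364) (30.4144, 84.1328) (36.9716, 66.188) (46, 67.0788) (46, 83.0642)]  |A|=227.3079
6. ⊥bis P7·P4 via (24.38,59.425): [(32.0216, 86.4364) (30.4144, 84.1328) (36.9716, 66.188) (46, 67.0788) (46, 83.0642)]  |A|=227.3079
7. ⊥bis P7·P5 via (23.355,56.96): [(32.0216, 86.4364) (30.4144, 84.1328) (36.9716, 66.188) (46, 67.0788) (46, 83.0642)]  |A|=227.3079
8. ⊥bis P7·P6 via (37.32,59.21): [(32.0216, 86.4364) (30.4144, 84.1328) (36.9716, 66.188) (46, 67.0788) (46, 83.0642)]  |A|=227.3079
9. ⊥bis P7·P8 via (31.675,41.965): [(32.0216, 86.4364) (30.4144, 84.1328) (36.9716, 66.188) (46, 67.0788) (46, 83.0642)]  |A|=227.3079
10. ⊥bis P7·P9 via (21.18,63.355): [(32.0216, 86.4364) (30.4144, 84.1328) (36.9716, 66.188) (46, 67.0788) (46, 83.0642)]  |A|=227.3079
11. canonical 5-gon: [(32.0216, 86.4364) (30.4144, 84.1328) (36.9716, 66.188) (46, 67.0788) (46, 83.0642)]
12. shoelace: 227.3079

Area of P7's cell: 227.3079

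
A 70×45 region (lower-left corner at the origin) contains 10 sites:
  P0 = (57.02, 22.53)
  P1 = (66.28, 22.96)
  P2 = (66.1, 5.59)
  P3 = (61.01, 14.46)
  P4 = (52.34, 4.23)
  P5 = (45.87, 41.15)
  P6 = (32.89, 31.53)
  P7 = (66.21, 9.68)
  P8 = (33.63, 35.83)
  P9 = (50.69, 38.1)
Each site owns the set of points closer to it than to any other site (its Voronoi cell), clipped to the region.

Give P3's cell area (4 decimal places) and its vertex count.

1. box [0,70]×[0,45]: [(0, 0) (70, 0) (70, 45) (0, 45)]
2. ⊥bis P3·P0 via (59.015,18.495): [(21.6078, 0) (70, 0) (70, 23.9262)]  |A|=578.9216
3. ⊥bis P3·P1 via (63.645,18.71): [(61.7838, 19.864) (21.6078, 0) (70, 0) (70, 14.7699)]  |A|=541.3063
4. ⊥bis P3·P2 via (63.555,10.025): [(61.7838, 19.864) (21.6078, 0) (46.0851, 0) (70, 13.7234) (70, 14.7699)]  |A|=377.2092
5. ⊥bis P3·P4 via (56.675,9.345): [(61.7838, 19.864) (50.7186, 14.3931) (58.9743, 7.3964) (70, 13.7234) (70, 14.7699)]  |A|=125.4359
6. ⊥bis P3·P5 via (53.44,27.805): [(61.7838, 19.864) (50.7186, 14.3931) (58.9743, 7.3964) (70, 13.7234) (70, 14.7699)]  |A|=125.4359
7. ⊥bis P3·P6 via (46.95,22.995): [(61.7838, 19.864) (50.7186, 14.3931) (58.9743, 7.3964) (70, 13.7234) (70, 14.7699)]  |A|=125.4359
8. ⊥bis P3·P7 via (63.61,12.07): [(67.5106, 16.3133) (61.7838, 19.864) (50.7186, 14.3931) (58.9743, 7.3964) (59.693, 7.8088)]  |A|=103.4243
9. ⊥bis P3·P8 via (47.32,25.145): [(67.5106, 16.3133) (61.7838, 19.864) (50.7186, 14.3931) (58.9743, 7.3964) (59.693, 7.8088)]  |A|=103.4243
10. ⊥bis P3·P9 via (55.85,26.28): [(67.5106, 16.3133) (61.7838, 19.864) (50.7186, 14.3931) (58.9743, 7.3964) (59.693, 7.8088)]  |A|=103.4243
11. canonical 5-gon: [(67.5106, 16.3133) (61.7838, 19.864) (50.7186, 14.3931) (58.9743, 7.3964) (59.693, 7.8088)]
12. shoelace: 103.4243

Area of P3's cell: 103.4243 (5 vertices)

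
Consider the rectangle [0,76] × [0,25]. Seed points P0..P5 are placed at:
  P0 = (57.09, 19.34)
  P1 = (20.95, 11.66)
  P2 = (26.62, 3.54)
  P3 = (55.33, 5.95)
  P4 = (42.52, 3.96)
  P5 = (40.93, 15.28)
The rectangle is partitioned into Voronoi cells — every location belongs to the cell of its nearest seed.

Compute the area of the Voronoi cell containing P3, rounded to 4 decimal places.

Area of P3's cell: 320.2514

1. box [0,76]×[0,25]: [(0, 0) (76, 0) (76, 25) (0, 25)]
2. ⊥bis P3·P0 via (56.21,12.645): [(0, 20.0333) (0, 0) (76, 0) (76, 10.0438)]  |A|=1142.9296
3. ⊥bis P3·P1 via (38.14,8.805): [(39.1502, 14.8874) (36.6776, 0) (76, 0) (76, 10.0438)]  |A|=477.7589
4. ⊥bis P3·P2 via (40.975,4.745): [(40.1345, 14.758) (41.3733, 0) (76, 0) (76, 10.0438)]  |A|=435.6228
5. ⊥bis P3·P4 via (48.925,4.955): [(47.5536, 13.7828) (49.6947, 0) (76, 0) (76, 10.0438)]  |A|=324.1346
6. ⊥bis P3·P5 via (48.13,10.615): [(49.9762, 13.4644) (48.062, 10.5101) (49.6947, 0) (76, 0) (76, 10.0438)]  |A|=320.2514
7. canonical 5-gon: [(49.9762, 13.4644) (48.062, 10.5101) (49.6947, 0) (76, 0) (76, 10.0438)]
8. shoelace: 320.2514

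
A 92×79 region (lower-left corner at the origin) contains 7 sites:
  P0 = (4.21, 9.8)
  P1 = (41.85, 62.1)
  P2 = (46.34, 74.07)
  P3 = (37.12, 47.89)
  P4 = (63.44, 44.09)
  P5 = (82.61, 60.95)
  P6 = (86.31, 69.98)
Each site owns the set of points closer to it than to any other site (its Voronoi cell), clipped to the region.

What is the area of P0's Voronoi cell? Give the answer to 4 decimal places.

1. box [0,92]×[0,79]: [(0, 0) (92, 0) (92, 79) (0, 79)]
2. ⊥bis P0·P1 via (23.03,35.95): [(0, 52.5246) (0, 0) (72.9818, 0)]  |A|=1916.6677
3. ⊥bis P0·P2 via (25.275,41.935): [(0, 52.5246) (0, 0) (72.9818, 0)]  |A|=1916.6677
4. ⊥bis P0·P3 via (20.665,28.845): [(0, 46.6997) (0, 0) (54.0502, 0)]  |A|=1262.0632
5. ⊥bis P0·P4 via (33.825,26.945): [(44.7947, 7.9968) (0, 46.6997) (0, 0) (49.4243, 0)]  |A|=1243.5669
6. ⊥bis P0·P5 via (43.41,35.375): [(44.7947, 7.9968) (0, 46.6997) (0, 0) (49.4243, 0)]  |A|=1243.5669
7. ⊥bis P0·P6 via (45.26,39.89): [(44.7947, 7.9968) (0, 46.6997) (0, 0) (49.4243, 0)]  |A|=1243.5669
8. canonical 4-gon: [(44.7947, 7.9968) (0, 46.6997) (0, 0) (49.4243, 0)]
9. shoelace: 1243.5669

Area of P0's cell: 1243.5669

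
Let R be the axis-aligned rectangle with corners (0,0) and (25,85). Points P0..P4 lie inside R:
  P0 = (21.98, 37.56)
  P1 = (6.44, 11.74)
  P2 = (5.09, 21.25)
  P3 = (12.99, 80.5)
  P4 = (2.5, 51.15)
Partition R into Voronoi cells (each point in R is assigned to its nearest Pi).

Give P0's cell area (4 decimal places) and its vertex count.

Area of P0's cell: 410.0006 (5 vertices)

1. box [0,25]×[0,85]: [(0, 0) (25, 0) (25, 85) (0, 85)]
2. ⊥bis P0·P1 via (14.21,24.65): [(0, 33.2024) (25, 18.1559) (25, 85) (0, 85)]  |A|=1483.0205
3. ⊥bis P0·P2 via (13.535,29.405): [(0, 43.4213) (23.562, 19.0214) (25, 18.1559) (25, 85) (0, 85)]  |A|=1362.6315
4. ⊥bis P0·P3 via (17.485,59.03): [(0, 55.3693) (0, 43.4213) (23.562, 19.0214) (25, 18.1559) (25, 60.6034)]  |A|=687.2897
5. ⊥bis P0·P4 via (12.24,44.355): [(23.3318, 60.2541) (6.728, 36.4541) (23.562, 19.0214) (25, 18.1559) (25, 60.6034)]  |A|=410.0006
6. canonical 5-gon: [(23.3318, 60.2541) (6.728, 36.4541) (23.562, 19.0214) (25, 18.1559) (25, 60.6034)]
7. shoelace: 410.0006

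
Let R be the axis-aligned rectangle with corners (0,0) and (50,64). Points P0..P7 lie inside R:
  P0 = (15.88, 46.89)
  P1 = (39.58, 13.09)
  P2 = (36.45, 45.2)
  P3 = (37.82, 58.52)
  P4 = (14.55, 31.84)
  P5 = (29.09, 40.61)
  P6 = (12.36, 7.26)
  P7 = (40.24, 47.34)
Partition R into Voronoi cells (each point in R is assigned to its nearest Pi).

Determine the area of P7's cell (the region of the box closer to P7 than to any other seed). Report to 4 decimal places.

1. box [0,50]×[0,64]: [(0, 0) (50, 0) (50, 64) (0, 64)]
2. ⊥bis P7·P0 via (28.06,47.115): [(28.9304, 0) (50, 0) (50, 64) (27.7481, 64)]  |A|=1386.29
3. ⊥bis P7·P1 via (39.91,30.215): [(28.3681, 30.4374) (50, 30.0206) (50, 64) (27.7481, 64)]  |A|=740.9361
4. ⊥bis P7·P2 via (38.345,46.27): [(47.4929, 30.0689) (50, 30.0206) (50, 64) (28.3339, 64)]  |A|=410.1737
5. ⊥bis P7·P3 via (39.03,52.93): [(35.0686, 52.0725) (47.4929, 30.0689) (50, 30.0206) (50, 55.3045)]  |A|=216.0451
6. ⊥bis P7·P4 via (27.395,39.59): [(35.0686, 52.0725) (47.4929, 30.0689) (50, 30.0206) (50, 55.3045)]  |A|=216.0451
7. ⊥bis P7·P5 via (34.665,43.975): [(35.0686, 52.0725) (47.4929, 30.0689) (50, 30.0206) (50, 55.3045)]  |A|=216.0451
8. ⊥bis P7·P6 via (26.3,27.3): [(35.0686, 52.0725) (47.4929, 30.0689) (50, 30.0206) (50, 55.3045)]  |A|=216.0451
9. canonical 4-gon: [(35.0686, 52.0725) (47.4929, 30.0689) (50, 30.0206) (50, 55.3045)]
10. shoelace: 216.0451

Area of P7's cell: 216.0451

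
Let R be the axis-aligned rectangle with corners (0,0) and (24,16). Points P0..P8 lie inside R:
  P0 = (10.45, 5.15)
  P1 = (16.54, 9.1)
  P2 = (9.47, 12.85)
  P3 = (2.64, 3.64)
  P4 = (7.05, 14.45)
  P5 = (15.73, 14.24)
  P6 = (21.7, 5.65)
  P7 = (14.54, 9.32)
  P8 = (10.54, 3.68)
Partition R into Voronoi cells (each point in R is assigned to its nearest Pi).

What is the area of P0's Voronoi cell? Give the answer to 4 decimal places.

1. box [0,24]×[0,16]: [(0, 0) (24, 0) (24, 16) (0, 16)]
2. ⊥bis P0·P1 via (13.495,7.125): [(0, 0) (18.1163, 0) (7.7386, 16) (0, 16)]  |A|=206.8395
3. ⊥bis P0·P2 via (9.96,9): [(0, 7.7324) (0, 0) (18.1163, 0) (12.102, 9.2726)]  |A|=130.7815
4. ⊥bis P0·P3 via (6.545,4.395): [(5.7581, 8.4652) (7.3947, 0) (18.1163, 0) (12.102, 9.2726)]  |A|=77.2208
5. ⊥bis P0·P4 via (8.75,9.8): [(5.7581, 8.4652) (7.3947, 0) (18.1163, 0) (12.102, 9.2726)]  |A|=77.2208
6. ⊥bis P0·P5 via (13.09,9.695): [(5.7581, 8.4652) (7.3947, 0) (18.1163, 0) (12.102, 9.2726)]  |A|=77.2208
7. ⊥bis P0·P6 via (16.075,5.4): [(5.7581, 8.4652) (7.3947, 0) (16.315, 0) (16.1825, 2.9815) (12.102, 9.2726)]  |A|=74.5355
8. ⊥bis P0·P7 via (12.495,7.235): [(10.611, 9.0829) (5.7581, 8.4652) (7.3947, 0) (16.315, 0) (16.1825, 2.9815) (15.0474, 4.7316)]  |A|=70.8706
9. ⊥bis P0·P8 via (10.495,4.415): [(10.611, 9.0829) (5.7581, 8.4652) (6.5874, 4.1758) (15.071, 4.6952) (15.0474, 4.7316)]  |A|=30.4638
10. canonical 5-gon: [(10.611, 9.0829) (5.7581, 8.4652) (6.5874, 4.1758) (15.071, 4.6952) (15.0474, 4.7316)]
11. shoelace: 30.4638

Area of P0's cell: 30.4638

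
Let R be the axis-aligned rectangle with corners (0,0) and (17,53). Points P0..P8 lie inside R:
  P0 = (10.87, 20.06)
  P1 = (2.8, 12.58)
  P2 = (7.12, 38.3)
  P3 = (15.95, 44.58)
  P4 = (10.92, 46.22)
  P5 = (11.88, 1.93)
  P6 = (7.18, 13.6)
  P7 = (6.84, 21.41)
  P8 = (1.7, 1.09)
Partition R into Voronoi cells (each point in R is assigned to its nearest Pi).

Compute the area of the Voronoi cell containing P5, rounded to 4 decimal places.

Area of P5's cell: 89.9672

1. box [0,17]×[0,53]: [(0, 0) (17, 0) (17, 53) (0, 53)]
2. ⊥bis P5·P0 via (11.375,10.995): [(0, 10.3613) (0, 0) (17, 0) (17, 11.3084)]  |A|=184.1922
3. ⊥bis P5·P1 via (7.34,7.255): [(11.7513, 11.016) (0, 0.997) (0, 0) (17, 0) (17, 11.3084)]  |A|=129.1713
4. ⊥bis P5·P2 via (9.5,20.115): [(11.7513, 11.016) (0, 0.997) (0, 0) (17, 0) (17, 11.3084)]  |A|=129.1713
5. ⊥bis P5·P3 via (13.915,23.255): [(11.7513, 11.016) (0, 0.997) (0, 0) (17, 0) (17, 11.3084)]  |A|=129.1713
6. ⊥bis P5·P4 via (11.4,24.075): [(11.7513, 11.016) (0, 0.997) (0, 0) (17, 0) (17, 11.3084)]  |A|=129.1713
7. ⊥bis P5·P6 via (9.53,7.765): [(6.513, 6.5499) (0, 0.997) (0, 0) (17, 0) (17, 10.7735)]  |A|=115.412
8. ⊥bis P5·P7 via (9.36,11.67): [(6.513, 6.5499) (0, 0.997) (0, 0) (17, 0) (17, 10.7735)]  |A|=115.412
9. ⊥bis P5·P8 via (6.79,1.51): [(6.513, 6.5499) (6.3833, 6.4393) (6.9146, 0) (17, 0) (17, 10.7735)]  |A|=89.9672
10. canonical 5-gon: [(6.513, 6.5499) (6.3833, 6.4393) (6.9146, 0) (17, 0) (17, 10.7735)]
11. shoelace: 89.9672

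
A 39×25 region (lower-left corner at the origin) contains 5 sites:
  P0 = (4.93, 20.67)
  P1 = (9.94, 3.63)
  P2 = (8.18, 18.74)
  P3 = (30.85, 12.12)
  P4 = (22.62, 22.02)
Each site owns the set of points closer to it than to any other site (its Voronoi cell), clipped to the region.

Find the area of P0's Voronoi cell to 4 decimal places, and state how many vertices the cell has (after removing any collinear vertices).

Area of P0's cell: 78.6060 (4 vertices)

1. box [0,39]×[0,25]: [(0, 0) (39, 0) (39, 25) (0, 25)]
2. ⊥bis P0·P1 via (7.435,12.15): [(0, 9.964) (39, 21.4306) (39, 25) (0, 25)]  |A|=362.8061
3. ⊥bis P0·P2 via (6.555,19.705): [(0, 9.964) (0.9333, 10.2384) (9.6994, 25) (0, 25)]  |A|=78.606
4. ⊥bis P0·P3 via (17.89,16.395): [(0, 9.964) (0.9333, 10.2384) (9.6994, 25) (0, 25)]  |A|=78.606
5. ⊥bis P0·P4 via (13.775,21.345): [(0, 9.964) (0.9333, 10.2384) (9.6994, 25) (0, 25)]  |A|=78.606
6. canonical 4-gon: [(0, 9.964) (0.9333, 10.2384) (9.6994, 25) (0, 25)]
7. shoelace: 78.606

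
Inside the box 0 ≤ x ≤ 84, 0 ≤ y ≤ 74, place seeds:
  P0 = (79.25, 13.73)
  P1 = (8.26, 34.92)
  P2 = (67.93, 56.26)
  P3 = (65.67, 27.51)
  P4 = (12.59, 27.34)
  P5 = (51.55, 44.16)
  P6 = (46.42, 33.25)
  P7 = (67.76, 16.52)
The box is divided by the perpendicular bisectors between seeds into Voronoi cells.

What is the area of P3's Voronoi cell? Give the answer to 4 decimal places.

Area of P3's cell: 473.1949

1. box [0,84]×[0,74]: [(0, 0) (84, 0) (84, 74) (0, 74)]
2. ⊥bis P3·P0 via (72.46,20.62): [(0, 0) (51.5363, 0) (84, 31.9925) (84, 74) (0, 74)]  |A|=5696.7027
3. ⊥bis P3·P1 via (36.965,31.215): [(32.936, 0) (51.5363, 0) (84, 31.9925) (84, 74) (42.4873, 74)]  |A|=2906.0384
4. ⊥bis P3·P2 via (66.8,41.885): [(38.628, 44.0996) (32.936, 0) (51.5363, 0) (84, 31.9925) (84, 40.5329)]  |A|=1526.1814
5. ⊥bis P3·P4 via (39.13,27.425): [(39.0767, 44.0643) (39.2178, 0) (51.5363, 0) (84, 31.9925) (84, 40.5329)]  |A|=1377.7862
6. ⊥bis P3·P5 via (58.61,35.835): [(65.8336, 41.961) (39.1559, 19.337) (39.2178, 0) (51.5363, 0) (84, 31.9925) (84, 40.5329)]  |A|=1047.0565
7. ⊥bis P3·P6 via (56.045,30.38): [(65.8336, 41.961) (57.354, 34.7698) (46.9862, 0) (51.5363, 0) (84, 31.9925) (84, 40.5329)]  |A|=735.5778
8. ⊥bis P3·P7 via (66.715,22.015): [(65.8336, 41.961) (57.354, 34.7698) (52.7593, 19.361) (75.5878, 23.7024) (84, 31.9925) (84, 40.5329)]  |A|=473.1949
9. canonical 6-gon: [(65.8336, 41.961) (57.354, 34.7698) (52.7593, 19.361) (75.5878, 23.7024) (84, 31.9925) (84, 40.5329)]
10. shoelace: 473.1949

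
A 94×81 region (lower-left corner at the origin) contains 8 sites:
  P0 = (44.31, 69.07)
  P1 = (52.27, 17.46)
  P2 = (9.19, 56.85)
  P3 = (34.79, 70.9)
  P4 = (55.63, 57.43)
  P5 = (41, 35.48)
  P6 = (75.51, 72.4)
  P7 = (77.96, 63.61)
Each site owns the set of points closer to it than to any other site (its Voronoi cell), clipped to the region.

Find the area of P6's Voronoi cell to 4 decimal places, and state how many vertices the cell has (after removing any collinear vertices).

Area of P6's cell: 420.4928 (5 vertices)

1. box [0,94]×[0,81]: [(0, 0) (94, 0) (94, 81) (0, 81)]
2. ⊥bis P6·P0 via (59.91,70.735): [(67.4596, 0) (94, 0) (94, 81) (58.8144, 81)]  |A|=2499.9026
3. ⊥bis P6·P1 via (63.89,44.93): [(62.6062, 45.473) (94, 32.1933) (94, 81) (58.8144, 81)]  |A|=1391.1323
4. ⊥bis P6·P2 via (42.35,64.625): [(62.6062, 45.473) (94, 32.1933) (94, 81) (58.8144, 81)]  |A|=1391.1323
5. ⊥bis P6·P3 via (55.15,71.65): [(62.6062, 45.473) (94, 32.1933) (94, 81) (58.8144, 81)]  |A|=1391.1323
6. ⊥bis P6·P4 via (65.57,64.915): [(59.699, 72.7116) (88.4386, 34.5458) (94, 32.1933) (94, 81) (58.8144, 81)]  |A|=1055.1986
7. ⊥bis P6·P5 via (58.255,53.94): [(59.699, 72.7116) (88.4386, 34.5458) (94, 32.1933) (94, 81) (58.8144, 81)]  |A|=1055.1986
8. ⊥bis P6·P7 via (76.735,68.005): [(59.699, 72.7116) (65.5837, 64.8968) (94, 72.8172) (94, 81) (58.8144, 81)]  |A|=420.4928
9. canonical 5-gon: [(59.699, 72.7116) (65.5837, 64.8968) (94, 72.8172) (94, 81) (58.8144, 81)]
10. shoelace: 420.4928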